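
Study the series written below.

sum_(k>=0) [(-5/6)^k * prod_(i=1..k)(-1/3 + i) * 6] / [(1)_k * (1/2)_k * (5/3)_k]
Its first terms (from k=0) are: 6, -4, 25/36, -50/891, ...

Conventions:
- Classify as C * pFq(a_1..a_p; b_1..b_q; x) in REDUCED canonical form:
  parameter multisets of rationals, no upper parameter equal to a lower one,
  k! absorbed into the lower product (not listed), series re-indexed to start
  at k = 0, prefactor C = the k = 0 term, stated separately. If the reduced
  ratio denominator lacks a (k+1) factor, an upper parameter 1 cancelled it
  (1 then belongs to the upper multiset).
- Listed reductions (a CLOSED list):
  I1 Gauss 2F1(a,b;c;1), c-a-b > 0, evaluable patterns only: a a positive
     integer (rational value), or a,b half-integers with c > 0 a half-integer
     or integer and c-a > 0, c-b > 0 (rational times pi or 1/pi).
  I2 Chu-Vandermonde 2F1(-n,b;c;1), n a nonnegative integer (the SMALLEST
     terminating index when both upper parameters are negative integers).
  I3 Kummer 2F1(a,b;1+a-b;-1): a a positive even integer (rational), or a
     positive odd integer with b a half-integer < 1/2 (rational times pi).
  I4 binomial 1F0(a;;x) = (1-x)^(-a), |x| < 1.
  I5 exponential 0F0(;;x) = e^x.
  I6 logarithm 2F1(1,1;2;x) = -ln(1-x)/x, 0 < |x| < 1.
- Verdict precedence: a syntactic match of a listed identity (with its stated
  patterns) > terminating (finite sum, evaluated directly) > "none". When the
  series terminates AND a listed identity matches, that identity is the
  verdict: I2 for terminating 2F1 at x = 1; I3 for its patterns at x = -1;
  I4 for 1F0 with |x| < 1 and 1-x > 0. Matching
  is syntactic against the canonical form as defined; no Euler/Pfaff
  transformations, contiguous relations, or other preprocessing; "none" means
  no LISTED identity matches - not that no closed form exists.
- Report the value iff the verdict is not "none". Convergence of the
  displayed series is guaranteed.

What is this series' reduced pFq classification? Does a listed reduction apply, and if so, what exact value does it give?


Reduced: x = -5/6, 1F2, upper = {2/3}, lower = {1/2, 5/3}, C = 6. Verdict: none. A 1F2 with upper {2/3} fits none of I1-I6 at x = -5/6; the sum runs forever.

Structural cue: from the first term 6: the running product (C = 6) telescopes to a rising factorial.
Adjacent-term ratio: r(k) = (-5/6) * (k+2/3) / [(k+1/2) (k+5/3) (k+1)] - rational in k. x = (-5/6); t_0 = 6; negate the roots.


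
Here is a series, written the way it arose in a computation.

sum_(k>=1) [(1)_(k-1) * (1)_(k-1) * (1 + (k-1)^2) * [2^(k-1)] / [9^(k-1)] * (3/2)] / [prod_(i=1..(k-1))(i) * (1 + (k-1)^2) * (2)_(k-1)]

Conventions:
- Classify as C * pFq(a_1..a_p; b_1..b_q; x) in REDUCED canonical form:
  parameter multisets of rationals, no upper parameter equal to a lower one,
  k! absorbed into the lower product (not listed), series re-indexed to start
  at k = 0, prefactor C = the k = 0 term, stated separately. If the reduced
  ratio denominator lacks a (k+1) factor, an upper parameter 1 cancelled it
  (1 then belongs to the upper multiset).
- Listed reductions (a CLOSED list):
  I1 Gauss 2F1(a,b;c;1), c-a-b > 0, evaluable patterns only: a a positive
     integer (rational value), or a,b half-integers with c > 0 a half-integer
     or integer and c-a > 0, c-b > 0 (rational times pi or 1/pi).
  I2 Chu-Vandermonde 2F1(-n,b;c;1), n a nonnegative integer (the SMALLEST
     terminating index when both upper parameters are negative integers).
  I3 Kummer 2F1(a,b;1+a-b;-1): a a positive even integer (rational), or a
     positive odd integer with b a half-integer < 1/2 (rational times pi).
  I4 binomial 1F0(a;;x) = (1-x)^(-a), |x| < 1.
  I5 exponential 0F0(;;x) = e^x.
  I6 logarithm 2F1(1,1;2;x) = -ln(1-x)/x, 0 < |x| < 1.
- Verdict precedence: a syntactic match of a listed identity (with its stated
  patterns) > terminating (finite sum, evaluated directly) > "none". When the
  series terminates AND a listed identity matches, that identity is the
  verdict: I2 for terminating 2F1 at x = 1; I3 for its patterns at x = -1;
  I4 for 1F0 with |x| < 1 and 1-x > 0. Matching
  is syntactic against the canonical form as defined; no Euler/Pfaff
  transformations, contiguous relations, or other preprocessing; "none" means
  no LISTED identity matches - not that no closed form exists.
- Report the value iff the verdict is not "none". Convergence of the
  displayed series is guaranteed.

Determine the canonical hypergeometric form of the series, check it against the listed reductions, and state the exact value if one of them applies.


First insight: t_0 being 3/2, the two geometric factors (C = 3/2, x = 2/9) combine into one argument.
Step ratio: r(k) = (2/9) * (k+1) (k+1) / [(k+2) (k+1)] - rational; roots negated = parameters, x = (2/9), C = 3/2.

At argument 2/9: a 2F1 with upper {1, 1}, lower {2}, scaled by C = 3/2. Verdict at x = 2/9: the I6 logarithm reduction matches (the logarithm: parameters (1,1;2), x = 2/9). Sum: (-27/4) * ln(7/9).


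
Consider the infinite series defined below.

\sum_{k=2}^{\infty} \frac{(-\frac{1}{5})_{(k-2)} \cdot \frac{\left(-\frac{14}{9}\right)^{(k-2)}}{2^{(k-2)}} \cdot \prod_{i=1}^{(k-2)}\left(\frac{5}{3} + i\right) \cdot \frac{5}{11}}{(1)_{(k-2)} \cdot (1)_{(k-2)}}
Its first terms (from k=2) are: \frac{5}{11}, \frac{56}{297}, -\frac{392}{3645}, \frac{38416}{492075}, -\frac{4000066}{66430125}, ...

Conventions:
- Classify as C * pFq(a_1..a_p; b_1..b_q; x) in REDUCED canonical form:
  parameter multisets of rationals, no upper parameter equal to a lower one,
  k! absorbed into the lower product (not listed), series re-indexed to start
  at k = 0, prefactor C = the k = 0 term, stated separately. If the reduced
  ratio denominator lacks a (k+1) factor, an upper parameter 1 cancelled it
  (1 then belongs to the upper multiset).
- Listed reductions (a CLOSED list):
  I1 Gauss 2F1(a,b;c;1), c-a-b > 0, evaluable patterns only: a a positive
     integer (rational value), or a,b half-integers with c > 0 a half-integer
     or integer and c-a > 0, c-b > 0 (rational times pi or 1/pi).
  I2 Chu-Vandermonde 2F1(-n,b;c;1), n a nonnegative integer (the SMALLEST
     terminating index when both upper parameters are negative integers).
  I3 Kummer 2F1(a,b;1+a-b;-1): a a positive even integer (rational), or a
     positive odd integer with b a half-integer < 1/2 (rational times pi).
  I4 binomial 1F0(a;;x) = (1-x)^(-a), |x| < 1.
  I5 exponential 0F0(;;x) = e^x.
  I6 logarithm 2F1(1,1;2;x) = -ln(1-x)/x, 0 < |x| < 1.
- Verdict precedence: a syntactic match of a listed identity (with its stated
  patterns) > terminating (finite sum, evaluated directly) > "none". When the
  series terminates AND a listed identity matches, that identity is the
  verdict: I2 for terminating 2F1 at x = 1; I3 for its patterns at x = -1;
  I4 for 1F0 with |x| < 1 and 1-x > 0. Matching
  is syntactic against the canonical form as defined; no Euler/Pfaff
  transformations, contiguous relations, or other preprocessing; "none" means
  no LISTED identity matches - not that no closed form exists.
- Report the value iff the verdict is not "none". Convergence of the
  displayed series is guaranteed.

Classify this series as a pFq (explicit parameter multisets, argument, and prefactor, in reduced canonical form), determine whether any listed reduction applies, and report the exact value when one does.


Canonical form: C = \frac{5}{11} times 2F1 with upper {-\frac{1}{5}, \frac{8}{3}}, lower {1}, x = -\frac{7}{9}. Verdict: none here - no I1-I6 shape fits x = -\frac{7}{9} with lower {1}.

Structural cue: with t_0 = \frac{5}{11}, (1)_k (C = 5/11) is k! itself.
Step ratio: r(k) = -\frac{7}{9} * (k-\frac{1}{5}) (k+\frac{8}{3}) / [(k+1) (k+1)] ; factor over Q: parameters, x = -\frac{7}{9}, and C = \frac{5}{11}.


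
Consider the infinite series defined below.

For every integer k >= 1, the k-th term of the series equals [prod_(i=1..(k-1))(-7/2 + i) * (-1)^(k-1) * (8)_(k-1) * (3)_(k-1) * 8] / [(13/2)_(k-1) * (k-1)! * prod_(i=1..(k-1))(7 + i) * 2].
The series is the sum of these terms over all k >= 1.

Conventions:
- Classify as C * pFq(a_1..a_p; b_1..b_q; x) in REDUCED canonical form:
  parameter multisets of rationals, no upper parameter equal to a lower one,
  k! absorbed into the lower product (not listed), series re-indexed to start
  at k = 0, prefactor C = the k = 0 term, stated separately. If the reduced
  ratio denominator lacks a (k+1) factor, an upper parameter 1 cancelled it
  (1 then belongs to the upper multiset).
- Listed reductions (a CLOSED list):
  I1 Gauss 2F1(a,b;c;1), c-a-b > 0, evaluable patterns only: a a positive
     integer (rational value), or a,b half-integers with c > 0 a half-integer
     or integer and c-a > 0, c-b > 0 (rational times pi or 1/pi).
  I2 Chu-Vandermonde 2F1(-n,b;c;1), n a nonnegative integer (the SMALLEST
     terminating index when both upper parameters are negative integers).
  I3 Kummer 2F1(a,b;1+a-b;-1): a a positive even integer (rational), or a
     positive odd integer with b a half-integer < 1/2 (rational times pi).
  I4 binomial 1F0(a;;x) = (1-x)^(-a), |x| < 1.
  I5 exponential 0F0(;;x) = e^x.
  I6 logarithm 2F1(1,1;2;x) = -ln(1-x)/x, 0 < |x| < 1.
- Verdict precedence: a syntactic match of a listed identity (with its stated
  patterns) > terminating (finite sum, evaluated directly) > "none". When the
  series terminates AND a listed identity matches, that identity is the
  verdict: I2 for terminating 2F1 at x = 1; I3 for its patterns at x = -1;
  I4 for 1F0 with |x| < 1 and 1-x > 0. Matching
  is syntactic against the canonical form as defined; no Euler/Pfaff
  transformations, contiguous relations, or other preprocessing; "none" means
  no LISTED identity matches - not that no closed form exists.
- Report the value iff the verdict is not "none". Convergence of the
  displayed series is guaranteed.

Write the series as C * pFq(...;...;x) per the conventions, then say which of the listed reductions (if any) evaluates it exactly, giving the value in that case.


At argument -1: a 2F1 with upper {-5/2, 3}, lower {13/2}, scaled by C = 4. Verdict: Kummer (I3) fires (x = -1; c = 13/2 equals 1+a-b for upper {-5/2, 3}: listed pattern). Hence: (3465/1024) * pi.

Key step: t_0 = 4 here, and the lower running product (C = 4) is a rising factorial.
Adjacent-term ratio: r(k) = (-1) * (k-5/2) (k+3) / [(k+13/2) (k+1)] - rational in k, leading ratio (-1); with t_0 = 4, classification follows.


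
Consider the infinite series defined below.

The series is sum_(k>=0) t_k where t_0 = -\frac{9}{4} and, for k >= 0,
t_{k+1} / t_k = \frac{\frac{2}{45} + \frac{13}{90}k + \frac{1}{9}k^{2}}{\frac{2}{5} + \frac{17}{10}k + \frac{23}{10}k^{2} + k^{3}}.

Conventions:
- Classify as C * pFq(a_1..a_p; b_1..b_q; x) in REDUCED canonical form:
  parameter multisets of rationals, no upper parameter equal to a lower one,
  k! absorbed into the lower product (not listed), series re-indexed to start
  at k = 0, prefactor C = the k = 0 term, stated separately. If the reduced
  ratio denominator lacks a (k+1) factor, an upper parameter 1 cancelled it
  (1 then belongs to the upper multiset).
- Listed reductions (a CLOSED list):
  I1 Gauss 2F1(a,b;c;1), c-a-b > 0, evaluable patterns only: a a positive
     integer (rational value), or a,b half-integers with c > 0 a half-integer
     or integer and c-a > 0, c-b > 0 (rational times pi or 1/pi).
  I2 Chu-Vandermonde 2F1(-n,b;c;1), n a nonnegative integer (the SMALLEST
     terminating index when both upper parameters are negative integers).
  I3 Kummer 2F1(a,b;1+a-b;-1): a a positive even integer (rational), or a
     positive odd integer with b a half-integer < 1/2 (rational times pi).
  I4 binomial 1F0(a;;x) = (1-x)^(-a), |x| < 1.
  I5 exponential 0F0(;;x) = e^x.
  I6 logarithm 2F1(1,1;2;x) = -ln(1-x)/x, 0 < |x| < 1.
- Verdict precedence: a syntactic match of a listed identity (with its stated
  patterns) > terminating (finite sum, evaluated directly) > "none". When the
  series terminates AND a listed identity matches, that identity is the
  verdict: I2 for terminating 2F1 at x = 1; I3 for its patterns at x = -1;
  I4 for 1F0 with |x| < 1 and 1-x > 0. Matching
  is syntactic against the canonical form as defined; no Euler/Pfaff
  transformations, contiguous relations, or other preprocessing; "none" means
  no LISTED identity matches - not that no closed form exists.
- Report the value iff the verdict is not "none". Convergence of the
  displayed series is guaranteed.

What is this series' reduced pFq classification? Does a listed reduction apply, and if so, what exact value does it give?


At argument \frac{1}{9}: a 0F0 with upper {-}, lower {-}, scaled by C = -\frac{9}{4}. Verdict at x = \frac{1}{9}: exponential (I5) matches (the 0F0 exponential series at x = \frac{1}{9}). Its exact value is \left(-\frac{9}{4}\right) \cdot e^{\frac{1}{9}}.

Key observation: x = \frac{1}{9} and the parameter 4/5 appears in both the upper and lower lists and cancels (alongside the other common factor).
Term ratio: r(k) = \frac{1}{9} * 1 / [(k+1)] ; factor over Q: parameters, x = \frac{1}{9}, and C = -\frac{9}{4}.


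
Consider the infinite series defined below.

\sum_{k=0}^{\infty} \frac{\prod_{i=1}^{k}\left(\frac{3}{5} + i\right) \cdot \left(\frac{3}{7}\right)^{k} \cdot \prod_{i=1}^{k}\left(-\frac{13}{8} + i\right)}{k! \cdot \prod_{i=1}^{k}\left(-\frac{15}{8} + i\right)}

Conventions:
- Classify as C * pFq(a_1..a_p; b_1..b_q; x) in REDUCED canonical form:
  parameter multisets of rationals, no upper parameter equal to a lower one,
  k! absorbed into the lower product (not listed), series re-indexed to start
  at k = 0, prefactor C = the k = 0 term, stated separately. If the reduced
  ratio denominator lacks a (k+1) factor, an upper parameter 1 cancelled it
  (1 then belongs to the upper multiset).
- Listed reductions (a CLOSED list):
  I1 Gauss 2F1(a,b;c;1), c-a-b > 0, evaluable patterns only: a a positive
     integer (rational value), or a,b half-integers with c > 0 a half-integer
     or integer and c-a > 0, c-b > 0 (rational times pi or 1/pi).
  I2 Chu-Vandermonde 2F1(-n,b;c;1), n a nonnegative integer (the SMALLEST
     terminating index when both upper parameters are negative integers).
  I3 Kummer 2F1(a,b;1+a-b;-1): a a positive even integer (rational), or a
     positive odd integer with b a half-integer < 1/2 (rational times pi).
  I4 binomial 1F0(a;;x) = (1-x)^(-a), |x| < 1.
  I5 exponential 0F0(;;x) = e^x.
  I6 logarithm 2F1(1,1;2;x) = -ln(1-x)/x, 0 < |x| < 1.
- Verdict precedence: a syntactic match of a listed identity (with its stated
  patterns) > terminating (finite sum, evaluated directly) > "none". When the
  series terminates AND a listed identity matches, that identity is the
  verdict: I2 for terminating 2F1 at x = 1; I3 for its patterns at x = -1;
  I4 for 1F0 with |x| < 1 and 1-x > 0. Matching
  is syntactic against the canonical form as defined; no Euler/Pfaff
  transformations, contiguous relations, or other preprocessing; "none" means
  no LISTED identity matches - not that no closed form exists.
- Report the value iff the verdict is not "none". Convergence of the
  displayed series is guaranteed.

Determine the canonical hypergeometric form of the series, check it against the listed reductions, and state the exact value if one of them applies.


Reduced: x = \frac{3}{7}, 2F1, upper = {-\frac{5}{8}, \frac{8}{5}}, lower = {-\frac{7}{8}}, C = 1. Verdict: none - at argument \frac{3}{7} the multisets {-\frac{5}{8}, \frac{8}{5}} ; {-\frac{7}{8}} match no listed identity.

First insight: with t_0 = 1, the running product (C = 1, x = 3/7) telescopes to a rising factorial.
Consecutive-term ratio: r(k) = \frac{3}{7} * (k-\frac{5}{8}) (k+\frac{8}{5}) / [(k-\frac{7}{8}) (k+1)] - poly over poly, x = \frac{3}{7} from leading terms; C = 1 at k = 0.


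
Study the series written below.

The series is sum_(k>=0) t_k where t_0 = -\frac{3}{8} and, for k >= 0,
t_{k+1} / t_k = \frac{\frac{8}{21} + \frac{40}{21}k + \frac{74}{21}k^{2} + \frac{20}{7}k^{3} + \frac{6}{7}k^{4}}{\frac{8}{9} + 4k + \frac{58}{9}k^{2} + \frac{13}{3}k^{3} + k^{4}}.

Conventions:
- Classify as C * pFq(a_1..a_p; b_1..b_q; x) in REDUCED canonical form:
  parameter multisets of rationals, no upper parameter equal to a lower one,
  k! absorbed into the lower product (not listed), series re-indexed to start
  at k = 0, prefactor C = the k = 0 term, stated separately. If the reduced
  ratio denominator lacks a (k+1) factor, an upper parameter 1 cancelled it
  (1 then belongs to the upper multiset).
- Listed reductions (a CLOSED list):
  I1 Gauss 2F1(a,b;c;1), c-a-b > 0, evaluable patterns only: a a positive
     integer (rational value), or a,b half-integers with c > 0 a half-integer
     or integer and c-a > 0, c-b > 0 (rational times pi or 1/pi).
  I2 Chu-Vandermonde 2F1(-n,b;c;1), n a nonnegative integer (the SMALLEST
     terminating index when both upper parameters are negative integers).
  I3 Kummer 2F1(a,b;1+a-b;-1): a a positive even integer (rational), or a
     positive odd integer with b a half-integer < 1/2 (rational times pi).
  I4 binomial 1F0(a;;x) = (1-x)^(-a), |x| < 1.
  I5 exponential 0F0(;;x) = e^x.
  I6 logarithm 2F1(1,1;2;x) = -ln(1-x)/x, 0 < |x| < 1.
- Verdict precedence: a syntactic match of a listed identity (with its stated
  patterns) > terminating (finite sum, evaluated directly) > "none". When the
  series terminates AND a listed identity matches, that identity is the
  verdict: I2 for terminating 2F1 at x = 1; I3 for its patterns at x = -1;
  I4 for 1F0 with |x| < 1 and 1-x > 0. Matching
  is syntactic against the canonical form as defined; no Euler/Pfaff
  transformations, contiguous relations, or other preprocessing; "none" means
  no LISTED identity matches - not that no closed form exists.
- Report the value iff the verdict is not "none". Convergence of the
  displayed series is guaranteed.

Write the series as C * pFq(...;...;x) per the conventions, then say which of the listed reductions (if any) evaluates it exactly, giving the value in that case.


First insight: x = \frac{6}{7} and the parameter 2/3 appears in both the upper and lower lists and cancels (alongside the other common factor).
Step ratio: r(k) = \frac{6}{7} * (k+1) (k+1) / [(k+2) (k+1)] - rational; roots negated = parameters, x = \frac{6}{7}, C = -\frac{3}{8}.

Classification (C = -\frac{3}{8}): 2F1 with upper {1, 1}, lower {2}, argument x = \frac{6}{7}. Verdict: this is logarithm (I6) (the logarithm: parameters (1,1;2), x = \frac{6}{7}). Exact value: \frac{7}{16} \cdot \ln\left(\frac{1}{7}\right).


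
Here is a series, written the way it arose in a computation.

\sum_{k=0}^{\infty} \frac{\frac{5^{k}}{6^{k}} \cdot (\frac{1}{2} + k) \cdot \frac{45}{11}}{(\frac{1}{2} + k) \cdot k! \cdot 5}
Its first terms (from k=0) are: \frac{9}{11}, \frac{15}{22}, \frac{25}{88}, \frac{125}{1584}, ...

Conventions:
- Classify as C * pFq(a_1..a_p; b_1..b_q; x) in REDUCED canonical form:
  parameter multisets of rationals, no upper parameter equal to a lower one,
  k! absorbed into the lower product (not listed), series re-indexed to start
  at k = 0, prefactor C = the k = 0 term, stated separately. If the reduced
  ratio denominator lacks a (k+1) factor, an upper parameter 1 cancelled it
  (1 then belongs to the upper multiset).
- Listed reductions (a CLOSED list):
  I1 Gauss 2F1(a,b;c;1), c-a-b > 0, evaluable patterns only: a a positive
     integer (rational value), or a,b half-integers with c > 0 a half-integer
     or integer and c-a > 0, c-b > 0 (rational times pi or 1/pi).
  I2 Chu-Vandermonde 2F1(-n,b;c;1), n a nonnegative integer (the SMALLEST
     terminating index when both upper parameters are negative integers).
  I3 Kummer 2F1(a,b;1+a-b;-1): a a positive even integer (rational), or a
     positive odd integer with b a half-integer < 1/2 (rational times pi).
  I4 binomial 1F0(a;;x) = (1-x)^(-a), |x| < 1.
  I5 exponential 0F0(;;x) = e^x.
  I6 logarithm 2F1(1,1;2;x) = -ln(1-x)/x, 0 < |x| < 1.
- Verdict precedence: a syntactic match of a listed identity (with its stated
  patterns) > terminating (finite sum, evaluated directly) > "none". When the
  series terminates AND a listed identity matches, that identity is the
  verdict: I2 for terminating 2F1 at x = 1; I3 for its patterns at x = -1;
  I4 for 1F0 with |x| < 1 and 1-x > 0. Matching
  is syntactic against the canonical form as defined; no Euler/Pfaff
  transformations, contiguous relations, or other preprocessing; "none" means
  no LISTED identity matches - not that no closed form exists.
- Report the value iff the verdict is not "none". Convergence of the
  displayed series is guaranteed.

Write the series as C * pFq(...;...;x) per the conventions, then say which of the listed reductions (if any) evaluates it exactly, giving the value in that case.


Classification (C = \frac{9}{11}): 0F0 with upper {-}, lower {-}, argument x = \frac{5}{6}. Verdict: the I5 exponential reduction matches (the 0F0 exponential series at x = \frac{5}{6}). Value: \frac{9}{11} \cdot e^{\frac{5}{6}}.

The tell: from the first term \frac{9}{11}: the two geometric factors (C = 9/11) combine into one argument.
Adjacent-term ratio: r(k) = \frac{5}{6} * 1 / [(k+1)] ; factor over Q: parameters, x = \frac{5}{6}, and C = \frac{9}{11}.


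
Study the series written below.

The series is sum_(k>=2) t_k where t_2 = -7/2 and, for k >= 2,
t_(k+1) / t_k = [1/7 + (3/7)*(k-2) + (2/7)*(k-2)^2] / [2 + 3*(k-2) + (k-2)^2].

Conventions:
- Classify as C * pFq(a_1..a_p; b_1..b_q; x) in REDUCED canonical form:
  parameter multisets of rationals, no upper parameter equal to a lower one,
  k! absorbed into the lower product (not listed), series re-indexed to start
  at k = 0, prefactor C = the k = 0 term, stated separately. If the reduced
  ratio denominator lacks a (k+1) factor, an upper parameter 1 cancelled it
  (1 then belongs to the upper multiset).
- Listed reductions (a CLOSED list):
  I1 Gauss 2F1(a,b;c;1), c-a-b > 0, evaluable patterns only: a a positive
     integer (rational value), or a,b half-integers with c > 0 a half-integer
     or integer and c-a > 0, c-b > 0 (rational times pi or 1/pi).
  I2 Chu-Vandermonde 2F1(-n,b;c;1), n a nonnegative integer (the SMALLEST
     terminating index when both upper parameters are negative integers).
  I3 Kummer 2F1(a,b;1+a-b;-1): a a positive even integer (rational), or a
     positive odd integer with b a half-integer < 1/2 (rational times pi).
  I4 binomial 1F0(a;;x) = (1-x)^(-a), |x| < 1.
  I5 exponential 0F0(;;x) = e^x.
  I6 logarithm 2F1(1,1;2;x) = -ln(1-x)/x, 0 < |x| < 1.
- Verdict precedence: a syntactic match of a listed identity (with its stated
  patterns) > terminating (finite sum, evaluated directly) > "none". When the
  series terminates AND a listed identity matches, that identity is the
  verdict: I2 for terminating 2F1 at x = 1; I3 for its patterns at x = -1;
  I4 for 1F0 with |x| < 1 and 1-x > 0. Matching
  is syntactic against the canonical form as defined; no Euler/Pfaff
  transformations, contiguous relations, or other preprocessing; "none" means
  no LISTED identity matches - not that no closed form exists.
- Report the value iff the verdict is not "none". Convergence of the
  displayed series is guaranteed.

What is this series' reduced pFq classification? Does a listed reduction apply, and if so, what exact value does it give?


Canonical form: C = -7/2 times 2F1 with upper {1/2, 1}, lower {2}, x = 2/7. Verdict: none. Every listed pattern misses the 2F1 form at 2/7, upper {1/2, 1}.

Key observation: x = (2/7) and factor the ratio over Q (C = -7/2, x = 2/7): negated roots = parameters.
Consecutive-term ratio: r(k) = (2/7) * (k+1/2) (k+1) / [(k+2) (k+1)] - rational in k, leading ratio (2/7); with t_0 = -7/2, classification follows.


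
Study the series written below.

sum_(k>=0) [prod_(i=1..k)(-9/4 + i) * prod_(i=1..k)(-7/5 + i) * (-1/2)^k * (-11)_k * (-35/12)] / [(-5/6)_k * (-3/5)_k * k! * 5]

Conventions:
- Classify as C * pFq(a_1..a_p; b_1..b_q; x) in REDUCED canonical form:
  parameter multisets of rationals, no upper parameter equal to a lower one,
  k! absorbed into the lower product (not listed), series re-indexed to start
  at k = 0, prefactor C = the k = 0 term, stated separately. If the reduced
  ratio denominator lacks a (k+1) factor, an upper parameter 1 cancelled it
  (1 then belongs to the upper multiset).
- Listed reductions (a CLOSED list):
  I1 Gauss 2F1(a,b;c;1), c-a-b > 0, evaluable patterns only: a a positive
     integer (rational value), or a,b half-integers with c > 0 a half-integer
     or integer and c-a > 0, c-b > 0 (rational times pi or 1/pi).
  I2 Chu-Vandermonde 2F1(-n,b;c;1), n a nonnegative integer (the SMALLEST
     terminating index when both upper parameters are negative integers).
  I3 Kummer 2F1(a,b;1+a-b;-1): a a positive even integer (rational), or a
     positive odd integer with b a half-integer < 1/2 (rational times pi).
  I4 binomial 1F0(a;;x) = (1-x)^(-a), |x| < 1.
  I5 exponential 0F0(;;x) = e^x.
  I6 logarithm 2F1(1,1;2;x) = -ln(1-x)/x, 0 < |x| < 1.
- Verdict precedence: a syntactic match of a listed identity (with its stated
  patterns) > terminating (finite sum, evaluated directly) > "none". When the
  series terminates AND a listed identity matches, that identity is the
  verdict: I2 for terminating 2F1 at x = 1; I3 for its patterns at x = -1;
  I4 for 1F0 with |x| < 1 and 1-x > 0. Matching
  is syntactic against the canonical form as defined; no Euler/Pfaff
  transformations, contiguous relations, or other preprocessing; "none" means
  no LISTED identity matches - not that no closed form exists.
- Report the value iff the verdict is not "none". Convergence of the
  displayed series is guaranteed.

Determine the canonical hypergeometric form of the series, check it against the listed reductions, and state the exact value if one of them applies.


Structural cue: with t_0 = -7/12, the constant factors (C = -7/12) combine into one prefactor.
Consecutive-term ratio: r(k) = (-1/2) * (k-11) (k-5/4) (k-2/5) / [(k-5/6) (k-3/5) (k+1)] - rational in k. x = (-1/2); t_0 = -7/12; negate the roots.

Classification (C = -7/12): 3F2 with upper {-11, -5/4, -2/5}, lower {-5/6, -3/5}, argument x = -1/2. Verdict: terminating - upper -11 stops the sum at k = 11; the 12 terms are added exactly. Hence: 24022213506193360700093/341618367384382341120.


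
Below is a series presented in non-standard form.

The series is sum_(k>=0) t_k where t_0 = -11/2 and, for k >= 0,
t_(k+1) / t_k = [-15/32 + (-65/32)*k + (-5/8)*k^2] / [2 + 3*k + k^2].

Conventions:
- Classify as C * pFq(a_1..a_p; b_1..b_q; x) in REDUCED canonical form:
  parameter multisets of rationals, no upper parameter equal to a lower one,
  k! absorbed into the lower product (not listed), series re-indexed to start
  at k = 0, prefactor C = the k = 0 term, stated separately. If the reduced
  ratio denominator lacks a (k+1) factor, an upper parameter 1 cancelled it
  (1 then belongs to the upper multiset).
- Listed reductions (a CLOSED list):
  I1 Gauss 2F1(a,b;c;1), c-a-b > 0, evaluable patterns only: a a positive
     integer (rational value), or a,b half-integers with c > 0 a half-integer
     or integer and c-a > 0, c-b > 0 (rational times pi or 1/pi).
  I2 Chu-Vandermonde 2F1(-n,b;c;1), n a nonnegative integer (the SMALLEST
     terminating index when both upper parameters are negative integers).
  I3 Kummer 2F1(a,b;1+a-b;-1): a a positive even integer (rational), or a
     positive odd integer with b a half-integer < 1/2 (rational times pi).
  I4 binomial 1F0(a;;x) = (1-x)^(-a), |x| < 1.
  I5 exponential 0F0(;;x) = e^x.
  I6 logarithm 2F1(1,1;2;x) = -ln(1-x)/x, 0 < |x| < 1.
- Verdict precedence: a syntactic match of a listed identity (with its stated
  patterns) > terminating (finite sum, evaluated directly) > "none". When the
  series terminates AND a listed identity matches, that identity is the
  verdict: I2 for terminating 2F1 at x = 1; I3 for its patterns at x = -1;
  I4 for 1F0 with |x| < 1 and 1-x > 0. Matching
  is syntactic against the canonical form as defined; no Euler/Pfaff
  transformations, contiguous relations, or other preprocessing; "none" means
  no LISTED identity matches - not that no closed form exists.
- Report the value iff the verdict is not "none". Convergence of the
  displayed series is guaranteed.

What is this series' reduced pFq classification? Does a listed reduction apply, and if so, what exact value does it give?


Canonical form: C = -11/2 times 2F1 with upper {1/4, 3}, lower {2}, x = -5/8. Verdict: none. No listed pattern accepts 2F1(1/4, 3; 2; -5/8).

Key step: t_0 = -11/2 here, and the expanded ratio factors over Q; C = -11/2, x = -5/8, roots give parameters.
Consecutive-term ratio: r(k) = (-5/8) * (k+1/4) (k+3) / [(k+2) (k+1)] ; factor over Q: parameters, x = (-5/8), and C = -11/2.


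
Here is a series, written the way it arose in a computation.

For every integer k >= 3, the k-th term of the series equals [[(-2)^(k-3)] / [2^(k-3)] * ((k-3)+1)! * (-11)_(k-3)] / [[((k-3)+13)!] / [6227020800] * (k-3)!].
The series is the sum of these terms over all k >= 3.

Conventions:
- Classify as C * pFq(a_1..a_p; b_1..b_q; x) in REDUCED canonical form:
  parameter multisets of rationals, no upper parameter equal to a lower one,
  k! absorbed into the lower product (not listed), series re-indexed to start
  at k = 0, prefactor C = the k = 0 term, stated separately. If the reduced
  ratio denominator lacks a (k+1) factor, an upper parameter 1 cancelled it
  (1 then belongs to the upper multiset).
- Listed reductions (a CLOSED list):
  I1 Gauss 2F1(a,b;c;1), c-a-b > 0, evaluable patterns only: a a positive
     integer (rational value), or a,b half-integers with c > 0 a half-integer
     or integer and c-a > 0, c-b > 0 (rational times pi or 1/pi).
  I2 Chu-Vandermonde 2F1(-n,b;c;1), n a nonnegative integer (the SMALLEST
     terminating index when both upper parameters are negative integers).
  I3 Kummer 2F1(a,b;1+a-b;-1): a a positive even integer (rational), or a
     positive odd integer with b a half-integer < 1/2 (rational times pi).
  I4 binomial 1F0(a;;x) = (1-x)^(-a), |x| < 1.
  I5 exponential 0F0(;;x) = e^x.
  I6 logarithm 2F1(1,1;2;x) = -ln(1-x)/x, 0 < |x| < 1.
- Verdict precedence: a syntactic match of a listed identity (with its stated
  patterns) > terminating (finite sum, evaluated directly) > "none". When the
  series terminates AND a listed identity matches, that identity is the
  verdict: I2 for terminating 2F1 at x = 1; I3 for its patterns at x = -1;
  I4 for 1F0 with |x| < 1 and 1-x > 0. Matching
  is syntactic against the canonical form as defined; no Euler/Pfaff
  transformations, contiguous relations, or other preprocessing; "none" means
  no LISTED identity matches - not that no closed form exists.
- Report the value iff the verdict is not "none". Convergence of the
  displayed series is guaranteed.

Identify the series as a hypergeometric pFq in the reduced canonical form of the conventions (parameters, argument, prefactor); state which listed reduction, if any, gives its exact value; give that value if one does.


This is 1 * 2F1(-11, 2; 14; -1) in reduced canonical form. Verdict at x = -1: Kummer (I3) matches (x = -1; c = 14 equals 1+a-b for upper {-11, 2}: listed pattern). Exact value: 13/2.

Key observation: from the first term 1: the factorial ratio (C = 1) (k+a-1)!/(a-1)! is a rising factorial (a)_k.
Consecutive-term ratio: r(k) = (-1) * (k-11) (k+2) / [(k+14) (k+1)] - rational in k, leading ratio (-1); with t_0 = 1, classification follows.


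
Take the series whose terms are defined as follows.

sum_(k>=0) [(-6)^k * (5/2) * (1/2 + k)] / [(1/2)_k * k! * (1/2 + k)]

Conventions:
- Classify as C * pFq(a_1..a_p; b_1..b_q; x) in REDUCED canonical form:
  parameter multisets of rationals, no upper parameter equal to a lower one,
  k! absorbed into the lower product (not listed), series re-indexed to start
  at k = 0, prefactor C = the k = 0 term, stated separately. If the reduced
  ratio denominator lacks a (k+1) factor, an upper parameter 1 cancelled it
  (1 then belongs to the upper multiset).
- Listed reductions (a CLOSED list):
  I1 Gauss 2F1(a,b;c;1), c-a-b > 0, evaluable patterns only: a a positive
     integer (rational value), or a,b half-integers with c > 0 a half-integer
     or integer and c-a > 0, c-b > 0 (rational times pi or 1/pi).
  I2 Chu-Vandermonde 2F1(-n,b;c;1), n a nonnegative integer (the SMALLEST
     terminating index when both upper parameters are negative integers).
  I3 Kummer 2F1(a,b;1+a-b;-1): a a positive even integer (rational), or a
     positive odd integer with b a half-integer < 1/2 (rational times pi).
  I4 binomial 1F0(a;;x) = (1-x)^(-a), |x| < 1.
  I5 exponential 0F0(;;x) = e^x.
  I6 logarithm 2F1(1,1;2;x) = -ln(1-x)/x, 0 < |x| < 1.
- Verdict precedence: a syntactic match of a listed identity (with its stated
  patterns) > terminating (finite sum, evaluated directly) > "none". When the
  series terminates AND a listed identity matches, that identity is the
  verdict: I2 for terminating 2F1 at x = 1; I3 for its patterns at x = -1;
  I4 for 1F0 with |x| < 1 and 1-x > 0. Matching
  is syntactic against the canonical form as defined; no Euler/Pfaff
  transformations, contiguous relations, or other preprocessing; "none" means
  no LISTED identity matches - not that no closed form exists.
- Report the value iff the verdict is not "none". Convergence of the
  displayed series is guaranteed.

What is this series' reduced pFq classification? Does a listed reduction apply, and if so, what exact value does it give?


With C = 5/2: the canonical form is 0F1(-; 1/2; -6). Verdict: none (x = -6): each listed identity misses the multisets {-} ; {1/2}.

First insight: t_0 = 5/2 here, and the factor k + 1/2 cancels (top and bottom), leaving prefactor 5/2.
Consecutive-term ratio: r(k) = (-6) * 1 / [(k+1/2) (k+1)] - rational; roots negated = parameters, x = (-6), C = 5/2.


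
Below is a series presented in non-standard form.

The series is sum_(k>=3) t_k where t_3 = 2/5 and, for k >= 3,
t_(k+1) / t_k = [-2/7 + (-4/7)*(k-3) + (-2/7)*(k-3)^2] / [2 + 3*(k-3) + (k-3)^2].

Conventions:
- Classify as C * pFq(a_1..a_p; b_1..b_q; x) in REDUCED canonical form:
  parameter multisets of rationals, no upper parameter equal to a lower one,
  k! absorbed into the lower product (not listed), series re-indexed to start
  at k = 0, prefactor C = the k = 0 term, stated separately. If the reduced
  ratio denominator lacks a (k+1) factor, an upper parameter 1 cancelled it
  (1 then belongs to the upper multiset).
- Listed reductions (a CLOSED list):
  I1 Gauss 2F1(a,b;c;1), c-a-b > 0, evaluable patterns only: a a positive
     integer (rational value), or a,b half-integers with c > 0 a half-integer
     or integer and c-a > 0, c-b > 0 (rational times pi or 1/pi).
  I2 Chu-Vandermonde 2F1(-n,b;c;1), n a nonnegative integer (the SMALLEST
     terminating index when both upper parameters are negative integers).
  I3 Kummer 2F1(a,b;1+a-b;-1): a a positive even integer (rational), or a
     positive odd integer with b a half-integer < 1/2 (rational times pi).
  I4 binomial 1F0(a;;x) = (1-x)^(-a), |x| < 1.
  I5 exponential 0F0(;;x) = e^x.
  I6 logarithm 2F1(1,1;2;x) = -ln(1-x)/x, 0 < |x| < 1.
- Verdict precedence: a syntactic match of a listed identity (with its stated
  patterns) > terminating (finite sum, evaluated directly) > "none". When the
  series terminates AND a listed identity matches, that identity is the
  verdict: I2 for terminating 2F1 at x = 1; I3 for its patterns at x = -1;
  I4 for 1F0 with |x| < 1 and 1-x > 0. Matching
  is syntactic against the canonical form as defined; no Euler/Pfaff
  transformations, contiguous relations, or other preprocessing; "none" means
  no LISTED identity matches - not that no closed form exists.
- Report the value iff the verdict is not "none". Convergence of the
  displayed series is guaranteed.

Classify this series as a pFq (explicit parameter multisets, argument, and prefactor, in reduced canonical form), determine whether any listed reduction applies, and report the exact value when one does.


Canonical form: C = 2/5 times 2F1 with upper {1, 1}, lower {2}, x = -2/7. Verdict: the logarithmic series (I6) applies (the logarithm: parameters (1,1;2), x = -2/7). Its exact value is (7/5) * ln(9/7).

First insight: t_0 = 2/5 here, and factor the ratio over Q (C = 2/5, x = -2/7): negated roots = parameters.
Ratio: r(k) = (-2/7) * (k+1) (k+1) / [(k+2) (k+1)] - poly over poly, x = (-2/7) from leading terms; C = 2/5 at k = 0.


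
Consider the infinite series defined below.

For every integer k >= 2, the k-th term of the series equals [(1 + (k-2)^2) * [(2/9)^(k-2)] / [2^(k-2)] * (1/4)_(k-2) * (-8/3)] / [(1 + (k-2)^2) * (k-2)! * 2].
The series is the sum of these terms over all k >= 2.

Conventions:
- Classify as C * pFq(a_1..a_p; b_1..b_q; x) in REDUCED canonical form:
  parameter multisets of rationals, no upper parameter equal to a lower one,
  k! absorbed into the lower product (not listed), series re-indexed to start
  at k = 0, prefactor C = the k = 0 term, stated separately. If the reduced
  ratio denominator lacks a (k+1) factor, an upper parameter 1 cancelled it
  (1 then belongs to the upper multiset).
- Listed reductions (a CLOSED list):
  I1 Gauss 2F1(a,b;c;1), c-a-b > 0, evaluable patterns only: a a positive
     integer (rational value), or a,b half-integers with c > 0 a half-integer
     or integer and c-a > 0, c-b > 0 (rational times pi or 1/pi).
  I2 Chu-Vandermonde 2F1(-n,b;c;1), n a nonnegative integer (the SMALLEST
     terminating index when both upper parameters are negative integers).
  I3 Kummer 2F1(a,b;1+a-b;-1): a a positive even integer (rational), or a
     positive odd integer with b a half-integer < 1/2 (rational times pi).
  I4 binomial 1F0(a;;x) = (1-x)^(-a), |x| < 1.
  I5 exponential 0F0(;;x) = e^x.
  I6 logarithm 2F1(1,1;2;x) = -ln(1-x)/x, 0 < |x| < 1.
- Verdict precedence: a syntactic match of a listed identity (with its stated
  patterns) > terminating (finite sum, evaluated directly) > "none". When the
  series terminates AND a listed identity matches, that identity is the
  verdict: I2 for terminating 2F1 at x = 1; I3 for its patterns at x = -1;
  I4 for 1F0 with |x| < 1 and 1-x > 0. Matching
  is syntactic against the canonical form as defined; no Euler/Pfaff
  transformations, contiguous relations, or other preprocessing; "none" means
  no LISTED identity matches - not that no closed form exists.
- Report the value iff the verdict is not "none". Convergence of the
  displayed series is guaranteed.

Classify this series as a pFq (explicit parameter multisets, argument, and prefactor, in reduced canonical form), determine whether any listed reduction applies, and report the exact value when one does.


With C = -4/3: the canonical form is 1F0(1/4; -; 1/9). Verdict at x = 1/9: the binomial series (I4) matches (the 1F0 binomial series: exponent -1/4, x = 1/9). Exact value: (-4/3) * (8/9)^(-1/4).

Structural cue: t_0 = -4/3 here, and striking the common factor k^2 + 1 reduces the term (prefactor -4/3).
Ratio: r(k) = (1/9) * (k+1/4) / [(k+1)] - poly over poly, x = (1/9) from leading terms; C = -4/3 at k = 0.


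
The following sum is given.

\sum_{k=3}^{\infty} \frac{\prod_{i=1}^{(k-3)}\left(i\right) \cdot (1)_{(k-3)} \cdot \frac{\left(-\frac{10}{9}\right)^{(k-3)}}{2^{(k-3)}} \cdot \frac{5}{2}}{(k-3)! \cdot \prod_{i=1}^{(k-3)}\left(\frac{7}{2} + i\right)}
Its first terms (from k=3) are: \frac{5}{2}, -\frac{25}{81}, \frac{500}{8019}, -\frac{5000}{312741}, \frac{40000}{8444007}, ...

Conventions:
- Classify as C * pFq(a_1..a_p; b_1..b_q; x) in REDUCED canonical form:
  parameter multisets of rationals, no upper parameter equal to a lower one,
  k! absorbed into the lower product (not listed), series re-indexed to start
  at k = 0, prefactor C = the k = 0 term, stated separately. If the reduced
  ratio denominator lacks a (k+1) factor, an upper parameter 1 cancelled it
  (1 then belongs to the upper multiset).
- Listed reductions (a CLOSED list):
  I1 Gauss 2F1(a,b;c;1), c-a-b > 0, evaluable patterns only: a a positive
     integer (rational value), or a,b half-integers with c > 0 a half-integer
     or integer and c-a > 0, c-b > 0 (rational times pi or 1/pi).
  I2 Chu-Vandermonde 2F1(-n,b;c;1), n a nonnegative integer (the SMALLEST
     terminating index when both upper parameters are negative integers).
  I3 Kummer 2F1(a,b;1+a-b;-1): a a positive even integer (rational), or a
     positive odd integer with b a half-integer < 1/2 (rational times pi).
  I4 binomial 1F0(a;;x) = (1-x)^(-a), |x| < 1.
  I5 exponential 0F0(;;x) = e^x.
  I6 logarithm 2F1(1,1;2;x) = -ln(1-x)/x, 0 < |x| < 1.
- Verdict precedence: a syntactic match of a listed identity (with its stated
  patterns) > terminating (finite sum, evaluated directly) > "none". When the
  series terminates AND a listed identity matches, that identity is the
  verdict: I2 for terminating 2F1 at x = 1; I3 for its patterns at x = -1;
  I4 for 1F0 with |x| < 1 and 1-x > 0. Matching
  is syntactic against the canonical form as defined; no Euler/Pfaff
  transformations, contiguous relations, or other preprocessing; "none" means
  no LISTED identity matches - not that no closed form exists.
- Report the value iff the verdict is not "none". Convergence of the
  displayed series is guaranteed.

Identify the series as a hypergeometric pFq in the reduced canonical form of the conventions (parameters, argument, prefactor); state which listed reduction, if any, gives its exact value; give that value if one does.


x = -\frac{5}{9} here; the reduced form reads 2F1, upper {1, 1}, lower {\frac{9}{2}}, C = \frac{5}{2}. Verdict: none. Every listed pattern misses the 2F1 form at -\frac{5}{9}, upper {1, 1}.

Structural cue: x = -\frac{5}{9} and the running product (prefactor 5/2) telescopes to a rising factorial.
Ratio: r(k) = -\frac{5}{9} * (k+1) (k+1) / [(k+\frac{9}{2}) (k+1)] - poly over poly, x = -\frac{5}{9} from leading terms; C = \frac{5}{2} at k = 0.
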